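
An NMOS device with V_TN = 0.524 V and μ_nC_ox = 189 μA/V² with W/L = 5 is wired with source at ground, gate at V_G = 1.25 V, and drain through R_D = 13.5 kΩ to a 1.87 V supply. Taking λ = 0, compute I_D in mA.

I_D = 0.123 mA

V_GS = V_G = 1.25 V, so V_ov = 1.25 − 0.524 = 0.726 V.
k_n = μ_nC_ox · (W/L) = 0.945 mA/V².
Assume saturation: I_D = ½ k_n V_ov² = 0.5 × 0.945 × 0.726² = 0.249 mA, giving V_DS = V_DD − I_D R_D = 1.87 − 0.249 × 13.5 = -1.49 V.
But -1.49 V < V_ov = 0.726 V, so the device is actually in triode.
In triode I_D = k_n[V_ov V_DS − ½ V_DS²] and I_D = (V_DD − V_DS)/R_D. Equating: 6.38 V_DS² − 10.26 V_DS + 1.87 = 0, giving V_DS = 0.21 V (the root below V_ov).
I_D = (1.87 − 0.21) / 13.5 = 0.123 mA.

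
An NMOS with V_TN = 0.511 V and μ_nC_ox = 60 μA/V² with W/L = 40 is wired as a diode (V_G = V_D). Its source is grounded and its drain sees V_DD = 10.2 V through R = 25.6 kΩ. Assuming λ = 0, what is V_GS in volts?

V_GS = 1.06 V

With gate tied to drain, V_GS = V_DS ≥ V_GS − V_TN, so the device is in saturation.
k_n = μ_nC_ox · (W/L) = 2.4 mA/V².
KCL at the drain: ½ k_n (V_GS − V_TN)² = (V_DD − V_GS)/R.
Let x = V_GS − 0.511. Then 30.7 x² + x − 9.689 = 0, giving x = 0.546 V (positive root), so V_GS = 1.06 V.
I_D = (V_DD − V_GS)/R = (10.2 − 1.06) / 25.6 = 0.357 mA.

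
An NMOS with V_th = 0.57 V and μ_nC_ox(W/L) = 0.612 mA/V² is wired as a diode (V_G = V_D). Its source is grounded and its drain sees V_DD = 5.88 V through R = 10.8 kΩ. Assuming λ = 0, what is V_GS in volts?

With gate tied to drain, V_GS = V_DS ≥ V_GS − V_th, so the device is in saturation.
KCL at the drain: ½ k_n (V_GS − V_th)² = (V_DD − V_GS)/R.
Let x = V_GS − 0.57. Then 3.3 x² + x − 5.31 = 0, giving x = 1.13 V (positive root), so V_GS = 1.7 V.
I_D = (V_DD − V_GS)/R = (5.88 − 1.7) / 10.8 = 0.387 mA.

V_GS = 1.70 V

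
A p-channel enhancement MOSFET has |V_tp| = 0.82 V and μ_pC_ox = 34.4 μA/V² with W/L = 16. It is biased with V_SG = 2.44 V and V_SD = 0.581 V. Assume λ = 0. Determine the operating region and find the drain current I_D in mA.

Triode; I_D = 0.425 mA

k_p = μ_pC_ox · (W/L) = 0.5504 mA/V².
V_ov = V_SG − |V_tp| = 2.44 − 0.82 = 1.62 V.
Since V_SD = 0.581 V < V_ov = 1.62 V, the device is in the triode region.
I_D = k_p [V_ov · V_SD − ½ V_SD²] = 0.5504 × [1.62 × 0.581 − 0.5 × 0.581²] = 0.425 mA.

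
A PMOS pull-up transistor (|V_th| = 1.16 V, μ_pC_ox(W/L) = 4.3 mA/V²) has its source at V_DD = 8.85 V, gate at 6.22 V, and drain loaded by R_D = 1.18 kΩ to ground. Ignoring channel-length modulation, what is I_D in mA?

I_D = 4.65 mA

V_SG = V_DD − V_G = 8.85 − 6.22 = 2.63 V, so V_ov = 2.63 − 1.16 = 1.47 V.
Assume saturation: I_D = ½ k_p V_ov² = 0.5 × 4.3 × 1.47² = 4.65 mA, giving V_SD = V_DD − I_D R_D = 8.85 − 4.65 × 1.18 = 3.37 V.
V_SD = 3.37 V ≥ V_ov = 1.47 V, confirming saturation.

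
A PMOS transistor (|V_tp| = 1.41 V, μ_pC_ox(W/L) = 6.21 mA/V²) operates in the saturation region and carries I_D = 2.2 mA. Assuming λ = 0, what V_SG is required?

V_SG = 2.25 V

In saturation I_D = ½ k_p (V_SG − |V_tp|)², so V_SG − |V_tp| = √(2 I_D / k_p) = √(2 × 2.2 / 6.21) = 0.842 V.
V_SG = 1.41 + 0.842 = 2.25 V.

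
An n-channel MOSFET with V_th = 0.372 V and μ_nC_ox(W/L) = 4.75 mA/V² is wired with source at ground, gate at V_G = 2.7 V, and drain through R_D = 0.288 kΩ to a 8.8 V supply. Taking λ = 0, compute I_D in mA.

I_D = 12.9 mA

V_GS = V_G = 2.7 V, so V_ov = 2.7 − 0.372 = 2.33 V.
Assume saturation: I_D = ½ k_n V_ov² = 0.5 × 4.75 × 2.33² = 12.9 mA, giving V_DS = V_DD − I_D R_D = 8.8 − 12.9 × 0.288 = 5.09 V.
V_DS = 5.09 V ≥ V_ov = 2.33 V, confirming saturation.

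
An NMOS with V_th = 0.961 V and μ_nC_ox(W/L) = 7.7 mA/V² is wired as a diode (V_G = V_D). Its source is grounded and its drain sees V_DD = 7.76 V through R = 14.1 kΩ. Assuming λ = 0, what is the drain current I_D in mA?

With gate tied to drain, V_GS = V_DS ≥ V_GS − V_th, so the device is in saturation.
KCL at the drain: ½ k_n (V_GS − V_th)² = (V_DD − V_GS)/R.
Let x = V_GS − 0.961. Then 54.3 x² + x − 6.799 = 0, giving x = 0.345 V (positive root), so V_GS = 1.31 V.
I_D = (V_DD − V_GS)/R = (7.76 − 1.31) / 14.1 = 0.458 mA.

I_D = 0.458 mA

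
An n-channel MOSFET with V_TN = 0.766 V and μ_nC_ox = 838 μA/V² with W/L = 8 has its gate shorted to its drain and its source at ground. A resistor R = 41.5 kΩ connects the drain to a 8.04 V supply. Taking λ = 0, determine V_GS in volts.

With gate tied to drain, V_GS = V_DS ≥ V_GS − V_TN, so the device is in saturation.
k_n = μ_nC_ox · (W/L) = 6.704 mA/V².
KCL at the drain: ½ k_n (V_GS − V_TN)² = (V_DD − V_GS)/R.
Let x = V_GS − 0.766. Then 139 x² + x − 7.274 = 0, giving x = 0.225 V (positive root), so V_GS = 0.991 V.
I_D = (V_DD − V_GS)/R = (8.04 − 0.991) / 41.5 = 0.17 mA.

V_GS = 0.991 V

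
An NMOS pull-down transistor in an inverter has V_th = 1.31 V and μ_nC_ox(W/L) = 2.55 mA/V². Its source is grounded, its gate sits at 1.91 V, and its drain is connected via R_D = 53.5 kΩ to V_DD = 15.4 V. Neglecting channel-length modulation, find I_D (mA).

I_D = 0.284 mA

V_GS = V_G = 1.91 V, so V_ov = 1.91 − 1.31 = 0.6 V.
Assume saturation: I_D = ½ k_n V_ov² = 0.5 × 2.55 × 0.6² = 0.459 mA, giving V_DS = V_DD − I_D R_D = 15.4 − 0.459 × 53.5 = -9.16 V.
But -9.16 V < V_ov = 0.6 V, so the device is actually in triode.
In triode I_D = k_n[V_ov V_DS − ½ V_DS²] and I_D = (V_DD − V_DS)/R_D. Equating: 68.2 V_DS² − 82.85 V_DS + 15.4 = 0, giving V_DS = 0.229 V (the root below V_ov).
I_D = (15.4 − 0.229) / 53.5 = 0.284 mA.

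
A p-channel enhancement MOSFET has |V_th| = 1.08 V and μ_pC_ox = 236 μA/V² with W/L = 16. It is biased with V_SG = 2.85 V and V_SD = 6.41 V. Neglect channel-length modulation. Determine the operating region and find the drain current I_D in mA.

k_p = μ_pC_ox · (W/L) = 3.776 mA/V².
V_ov = V_SG − |V_th| = 2.85 − 1.08 = 1.77 V.
Since V_SD = 6.41 V ≥ V_ov = 1.77 V, the device is in saturation.
I_D = ½ k_p V_ov² = 0.5 × 3.776 × 1.77² = 5.91 mA.

Saturation; I_D = 5.91 mA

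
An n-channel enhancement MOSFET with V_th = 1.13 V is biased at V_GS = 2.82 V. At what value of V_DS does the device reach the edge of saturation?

The boundary between triode and saturation is V_DS = V_GS − V_th = V_ov.
V_ov = 2.82 − 1.13 = 1.69 V.

V_DS,sat = 1.69 V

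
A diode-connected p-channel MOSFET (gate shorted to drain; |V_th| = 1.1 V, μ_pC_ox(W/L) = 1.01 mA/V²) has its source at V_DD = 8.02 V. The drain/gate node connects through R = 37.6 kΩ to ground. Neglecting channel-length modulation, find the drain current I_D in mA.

I_D = 0.169 mA

With gate tied to drain, V_SG = V_SD ≥ V_SG − |V_th|, so the device is in saturation.
KCL at the drain: ½ k_p (V_SG − |V_th|)² = (V_DD − V_SG)/R.
Let x = V_SG − 1.1. Then 19 x² + x − 6.92 = 0, giving x = 0.578 V (positive root), so V_SG = 1.68 V.
I_D = (V_DD − V_SG)/R = (8.02 − 1.68) / 37.6 = 0.169 mA.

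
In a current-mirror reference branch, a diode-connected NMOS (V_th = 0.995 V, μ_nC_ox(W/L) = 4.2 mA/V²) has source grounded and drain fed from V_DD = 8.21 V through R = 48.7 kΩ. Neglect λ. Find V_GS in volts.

With gate tied to drain, V_GS = V_DS ≥ V_GS − V_th, so the device is in saturation.
KCL at the drain: ½ k_n (V_GS − V_th)² = (V_DD − V_GS)/R.
Let x = V_GS − 0.995. Then 102 x² + x − 7.215 = 0, giving x = 0.261 V (positive root), so V_GS = 1.26 V.
I_D = (V_DD − V_GS)/R = (8.21 − 1.26) / 48.7 = 0.143 mA.

V_GS = 1.26 V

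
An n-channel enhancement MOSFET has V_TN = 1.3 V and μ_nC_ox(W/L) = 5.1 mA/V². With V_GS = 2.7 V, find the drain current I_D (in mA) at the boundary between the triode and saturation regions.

I_D = 5.00 mA

At the boundary V_DS = V_ov = V_GS − V_TN = 2.7 − 1.3 = 1.4 V.
I_D = ½ k_n V_ov² = 0.5 × 5.1 × 1.4² = 5 mA.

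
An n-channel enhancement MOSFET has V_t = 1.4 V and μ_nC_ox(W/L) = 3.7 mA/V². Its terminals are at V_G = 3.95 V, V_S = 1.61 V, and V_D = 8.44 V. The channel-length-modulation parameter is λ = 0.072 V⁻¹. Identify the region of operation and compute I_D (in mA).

V_GS = V_G − V_S = 3.95 − 1.61 = 2.34 V; V_DS = V_D − V_S = 8.44 − 1.61 = 6.83 V.
V_ov = V_GS − V_t = 2.34 − 1.4 = 0.94 V.
Since V_DS = 6.83 V ≥ V_ov = 0.94 V, the device is in saturation.
I_D = ½ k_n V_ov² (1 + λ V_DS) = 0.5 × 3.7 × 0.94² × (1 + 0.072 × 6.83) = 2.44 mA.

Saturation; I_D = 2.44 mA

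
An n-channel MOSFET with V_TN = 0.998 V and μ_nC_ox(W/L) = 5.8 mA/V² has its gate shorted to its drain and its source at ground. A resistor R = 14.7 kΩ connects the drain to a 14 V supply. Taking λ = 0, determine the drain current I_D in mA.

With gate tied to drain, V_GS = V_DS ≥ V_GS − V_TN, so the device is in saturation.
KCL at the drain: ½ k_n (V_GS − V_TN)² = (V_DD − V_GS)/R.
Let x = V_GS − 0.998. Then 42.6 x² + x − 13 = 0, giving x = 0.541 V (positive root), so V_GS = 1.54 V.
I_D = (V_DD − V_GS)/R = (14 − 1.54) / 14.7 = 0.848 mA.

I_D = 0.848 mA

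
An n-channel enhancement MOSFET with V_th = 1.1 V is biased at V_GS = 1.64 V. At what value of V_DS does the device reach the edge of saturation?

The boundary between triode and saturation is V_DS = V_GS − V_th = V_ov.
V_ov = 1.64 − 1.1 = 0.54 V.

V_DS,sat = 0.540 V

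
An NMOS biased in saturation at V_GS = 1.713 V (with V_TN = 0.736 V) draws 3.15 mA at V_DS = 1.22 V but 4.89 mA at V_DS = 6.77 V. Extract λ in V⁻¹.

With V_GS fixed, I_D ∝ (1 + λ V_DS) in saturation, so I_D2/I_D1 = (1 + λ V_DS2)/(1 + λ V_DS1).
4.89/3.15 = 1.552 = (1 + 6.77 λ)/(1 + 1.22 λ).
Solving: λ (I_D1 V_DS2 − I_D2 V_DS1) = I_D2 − I_D1, so λ = (4.89 − 3.15) / (3.15 × 6.77 − 4.89 × 1.22) = 1.74 / 15.4 = 0.113 V⁻¹.

λ = 0.113 V⁻¹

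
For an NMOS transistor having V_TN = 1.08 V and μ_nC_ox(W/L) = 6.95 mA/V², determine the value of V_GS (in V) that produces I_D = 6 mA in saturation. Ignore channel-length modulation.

In saturation I_D = ½ k_n (V_GS − V_TN)², so V_GS − V_TN = √(2 I_D / k_n) = √(2 × 6 / 6.95) = 1.31 V.
V_GS = 1.08 + 1.31 = 2.39 V.

V_GS = 2.39 V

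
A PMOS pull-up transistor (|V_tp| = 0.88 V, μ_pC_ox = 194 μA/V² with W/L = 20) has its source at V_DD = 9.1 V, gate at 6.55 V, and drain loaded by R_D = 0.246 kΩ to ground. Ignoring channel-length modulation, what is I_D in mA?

I_D = 5.41 mA

V_SG = V_DD − V_G = 9.1 − 6.55 = 2.55 V, so V_ov = 2.55 − 0.88 = 1.67 V.
k_p = μ_pC_ox · (W/L) = 3.88 mA/V².
Assume saturation: I_D = ½ k_p V_ov² = 0.5 × 3.88 × 1.67² = 5.41 mA, giving V_SD = V_DD − I_D R_D = 9.1 − 5.41 × 0.246 = 7.77 V.
V_SD = 7.77 V ≥ V_ov = 1.67 V, confirming saturation.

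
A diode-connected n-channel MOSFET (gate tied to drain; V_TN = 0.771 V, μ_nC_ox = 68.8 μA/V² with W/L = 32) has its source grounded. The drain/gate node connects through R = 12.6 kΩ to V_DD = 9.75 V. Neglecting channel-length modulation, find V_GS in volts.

With gate tied to drain, V_GS = V_DS ≥ V_GS − V_TN, so the device is in saturation.
k_n = μ_nC_ox · (W/L) = 2.202 mA/V².
KCL at the drain: ½ k_n (V_GS − V_TN)² = (V_DD − V_GS)/R.
Let x = V_GS − 0.771. Then 13.9 x² + x − 8.979 = 0, giving x = 0.769 V (positive root), so V_GS = 1.54 V.
I_D = (V_DD − V_GS)/R = (9.75 − 1.54) / 12.6 = 0.652 mA.

V_GS = 1.54 V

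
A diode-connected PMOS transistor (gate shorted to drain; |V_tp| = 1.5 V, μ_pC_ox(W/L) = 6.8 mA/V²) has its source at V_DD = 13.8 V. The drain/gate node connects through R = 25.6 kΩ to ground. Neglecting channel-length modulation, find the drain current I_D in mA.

With gate tied to drain, V_SG = V_SD ≥ V_SG − |V_tp|, so the device is in saturation.
KCL at the drain: ½ k_p (V_SG − |V_tp|)² = (V_DD − V_SG)/R.
Let x = V_SG − 1.5. Then 87 x² + x − 12.3 = 0, giving x = 0.37 V (positive root), so V_SG = 1.87 V.
I_D = (V_DD − V_SG)/R = (13.8 − 1.87) / 25.6 = 0.466 mA.

I_D = 0.466 mA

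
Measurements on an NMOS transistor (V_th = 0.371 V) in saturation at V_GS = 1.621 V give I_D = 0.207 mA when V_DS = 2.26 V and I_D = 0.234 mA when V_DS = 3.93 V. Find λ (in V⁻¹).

With V_GS fixed, I_D ∝ (1 + λ V_DS) in saturation, so I_D2/I_D1 = (1 + λ V_DS2)/(1 + λ V_DS1).
0.234/0.207 = 1.13 = (1 + 3.93 λ)/(1 + 2.26 λ).
Solving: λ (I_D1 V_DS2 − I_D2 V_DS1) = I_D2 − I_D1, so λ = (0.234 − 0.207) / (0.207 × 3.93 − 0.234 × 2.26) = 0.027 / 0.285 = 0.0948 V⁻¹.

λ = 0.0948 V⁻¹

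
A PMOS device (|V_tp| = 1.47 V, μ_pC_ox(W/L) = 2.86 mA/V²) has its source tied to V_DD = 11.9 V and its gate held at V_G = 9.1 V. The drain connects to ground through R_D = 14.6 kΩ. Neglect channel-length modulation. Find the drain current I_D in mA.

V_SG = V_DD − V_G = 11.9 − 9.1 = 2.8 V, so V_ov = 2.8 − 1.47 = 1.33 V.
Assume saturation: I_D = ½ k_p V_ov² = 0.5 × 2.86 × 1.33² = 2.53 mA, giving V_SD = V_DD − I_D R_D = 11.9 − 2.53 × 14.6 = -25 V.
But -25 V < V_ov = 1.33 V, so the device is actually in triode.
In triode I_D = k_p[V_ov V_SD − ½ V_SD²] and I_D = (V_DD − V_SD)/R_D. Equating: 20.9 V_SD² − 56.54 V_SD + 11.9 = 0, giving V_SD = 0.23 V (the root below V_ov).
I_D = (11.9 − 0.23) / 14.6 = 0.799 mA.

I_D = 0.799 mA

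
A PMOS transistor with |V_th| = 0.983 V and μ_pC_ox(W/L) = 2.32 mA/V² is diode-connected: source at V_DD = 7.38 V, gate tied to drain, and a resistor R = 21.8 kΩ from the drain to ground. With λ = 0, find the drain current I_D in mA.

With gate tied to drain, V_SG = V_SD ≥ V_SG − |V_th|, so the device is in saturation.
KCL at the drain: ½ k_p (V_SG − |V_th|)² = (V_DD − V_SG)/R.
Let x = V_SG − 0.983. Then 25.3 x² + x − 6.397 = 0, giving x = 0.484 V (positive root), so V_SG = 1.47 V.
I_D = (V_DD − V_SG)/R = (7.38 − 1.47) / 21.8 = 0.271 mA.

I_D = 0.271 mA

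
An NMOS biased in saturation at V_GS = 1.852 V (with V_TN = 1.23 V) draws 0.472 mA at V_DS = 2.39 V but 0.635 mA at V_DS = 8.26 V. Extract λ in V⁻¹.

λ = 0.0685 V⁻¹

With V_GS fixed, I_D ∝ (1 + λ V_DS) in saturation, so I_D2/I_D1 = (1 + λ V_DS2)/(1 + λ V_DS1).
0.635/0.472 = 1.345 = (1 + 8.26 λ)/(1 + 2.39 λ).
Solving: λ (I_D1 V_DS2 − I_D2 V_DS1) = I_D2 − I_D1, so λ = (0.635 − 0.472) / (0.472 × 8.26 − 0.635 × 2.39) = 0.163 / 2.38 = 0.0685 V⁻¹.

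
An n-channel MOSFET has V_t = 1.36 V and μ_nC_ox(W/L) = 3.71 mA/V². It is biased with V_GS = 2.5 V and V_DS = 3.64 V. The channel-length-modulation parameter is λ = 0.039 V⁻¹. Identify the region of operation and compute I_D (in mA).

Saturation; I_D = 2.75 mA

V_ov = V_GS − V_t = 2.5 − 1.36 = 1.14 V.
Since V_DS = 3.64 V ≥ V_ov = 1.14 V, the device is in saturation.
I_D = ½ k_n V_ov² (1 + λ V_DS) = 0.5 × 3.71 × 1.14² × (1 + 0.039 × 3.64) = 2.75 mA.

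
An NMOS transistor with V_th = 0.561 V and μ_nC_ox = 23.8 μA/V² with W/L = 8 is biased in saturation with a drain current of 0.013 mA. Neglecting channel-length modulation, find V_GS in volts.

V_GS = 0.931 V

k_n = μ_nC_ox · (W/L) = 0.1904 mA/V².
In saturation I_D = ½ k_n (V_GS − V_th)², so V_GS − V_th = √(2 I_D / k_n) = √(2 × 0.013 / 0.1904) = 0.37 V.
V_GS = 0.561 + 0.37 = 0.931 V.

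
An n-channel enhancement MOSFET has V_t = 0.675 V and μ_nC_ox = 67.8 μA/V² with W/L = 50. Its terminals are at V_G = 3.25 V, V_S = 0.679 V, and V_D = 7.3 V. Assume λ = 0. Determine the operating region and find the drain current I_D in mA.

Saturation; I_D = 6.09 mA

V_GS = V_G − V_S = 3.25 − 0.679 = 2.57 V; V_DS = V_D − V_S = 7.3 − 0.679 = 6.62 V.
k_n = μ_nC_ox · (W/L) = 3.39 mA/V².
V_ov = V_GS − V_t = 2.57 − 0.675 = 1.9 V.
Since V_DS = 6.62 V ≥ V_ov = 1.9 V, the device is in saturation.
I_D = ½ k_n V_ov² = 0.5 × 3.39 × 1.9² = 6.09 mA.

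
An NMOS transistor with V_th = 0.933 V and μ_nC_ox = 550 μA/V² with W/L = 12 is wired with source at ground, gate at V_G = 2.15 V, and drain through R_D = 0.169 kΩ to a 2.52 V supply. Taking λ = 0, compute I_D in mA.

I_D = 4.89 mA

V_GS = V_G = 2.15 V, so V_ov = 2.15 − 0.933 = 1.22 V.
k_n = μ_nC_ox · (W/L) = 6.6 mA/V².
Assume saturation: I_D = ½ k_n V_ov² = 0.5 × 6.6 × 1.22² = 4.89 mA, giving V_DS = V_DD − I_D R_D = 2.52 − 4.89 × 0.169 = 1.69 V.
V_DS = 1.69 V ≥ V_ov = 1.22 V, confirming saturation.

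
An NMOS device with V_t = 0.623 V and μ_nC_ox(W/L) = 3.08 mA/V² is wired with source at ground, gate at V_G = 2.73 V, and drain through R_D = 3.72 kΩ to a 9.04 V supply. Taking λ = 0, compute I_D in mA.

V_GS = V_G = 2.73 V, so V_ov = 2.73 − 0.623 = 2.11 V.
Assume saturation: I_D = ½ k_n V_ov² = 0.5 × 3.08 × 2.11² = 6.84 mA, giving V_DS = V_DD − I_D R_D = 9.04 − 6.84 × 3.72 = -16.4 V.
But -16.4 V < V_ov = 2.11 V, so the device is actually in triode.
In triode I_D = k_n[V_ov V_DS − ½ V_DS²] and I_D = (V_DD − V_DS)/R_D. Equating: 5.73 V_DS² − 25.14 V_DS + 9.04 = 0, giving V_DS = 0.395 V (the root below V_ov).
I_D = (9.04 − 0.395) / 3.72 = 2.32 mA.

I_D = 2.32 mA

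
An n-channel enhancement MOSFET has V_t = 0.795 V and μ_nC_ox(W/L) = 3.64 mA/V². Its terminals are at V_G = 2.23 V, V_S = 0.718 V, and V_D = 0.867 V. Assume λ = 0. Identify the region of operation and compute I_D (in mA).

V_GS = V_G − V_S = 2.23 − 0.718 = 1.51 V; V_DS = V_D − V_S = 0.867 − 0.718 = 0.149 V.
V_ov = V_GS − V_t = 1.51 − 0.795 = 0.717 V.
Since V_DS = 0.149 V < V_ov = 0.717 V, the device is in the triode region.
I_D = k_n [V_ov · V_DS − ½ V_DS²] = 3.64 × [0.717 × 0.149 − 0.5 × 0.149²] = 0.348 mA.

Triode; I_D = 0.348 mA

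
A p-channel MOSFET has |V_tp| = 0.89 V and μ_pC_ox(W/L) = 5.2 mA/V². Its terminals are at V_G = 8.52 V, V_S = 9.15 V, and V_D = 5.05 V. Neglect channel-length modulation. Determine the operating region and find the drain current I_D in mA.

V_SG = V_S − V_G = 9.15 − 8.52 = 0.63 V; V_SD = V_S − V_D = 9.15 − 5.05 = 4.1 V.
V_SG = 0.63 V < |V_tp| = 0.89 V, so the transistor is in cutoff.

Cutoff; I_D = 0 mA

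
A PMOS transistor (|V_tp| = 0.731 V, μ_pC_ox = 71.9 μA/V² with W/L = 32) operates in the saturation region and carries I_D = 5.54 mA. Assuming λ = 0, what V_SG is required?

k_p = μ_pC_ox · (W/L) = 2.301 mA/V².
In saturation I_D = ½ k_p (V_SG − |V_tp|)², so V_SG − |V_tp| = √(2 I_D / k_p) = √(2 × 5.54 / 2.301) = 2.19 V.
V_SG = 0.731 + 2.19 = 2.93 V.

V_SG = 2.93 V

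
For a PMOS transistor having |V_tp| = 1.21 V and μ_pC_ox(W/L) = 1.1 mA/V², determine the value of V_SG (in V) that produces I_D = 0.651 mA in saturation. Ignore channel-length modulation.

In saturation I_D = ½ k_p (V_SG − |V_tp|)², so V_SG − |V_tp| = √(2 I_D / k_p) = √(2 × 0.651 / 1.1) = 1.09 V.
V_SG = 1.21 + 1.09 = 2.3 V.

V_SG = 2.30 V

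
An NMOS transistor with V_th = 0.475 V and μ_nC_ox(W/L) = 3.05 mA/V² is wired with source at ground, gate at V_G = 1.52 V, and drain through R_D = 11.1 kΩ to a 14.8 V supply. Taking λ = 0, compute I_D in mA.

I_D = 1.28 mA

V_GS = V_G = 1.52 V, so V_ov = 1.52 − 0.475 = 1.04 V.
Assume saturation: I_D = ½ k_n V_ov² = 0.5 × 3.05 × 1.04² = 1.67 mA, giving V_DS = V_DD − I_D R_D = 14.8 − 1.67 × 11.1 = -3.69 V.
But -3.69 V < V_ov = 1.04 V, so the device is actually in triode.
In triode I_D = k_n[V_ov V_DS − ½ V_DS²] and I_D = (V_DD − V_DS)/R_D. Equating: 16.9 V_DS² − 36.38 V_DS + 14.8 = 0, giving V_DS = 0.545 V (the root below V_ov).
I_D = (14.8 − 0.545) / 11.1 = 1.28 mA.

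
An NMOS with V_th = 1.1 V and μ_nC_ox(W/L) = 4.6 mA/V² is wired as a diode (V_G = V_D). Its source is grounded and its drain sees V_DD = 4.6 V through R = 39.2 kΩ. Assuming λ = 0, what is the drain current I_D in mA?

With gate tied to drain, V_GS = V_DS ≥ V_GS − V_th, so the device is in saturation.
KCL at the drain: ½ k_n (V_GS − V_th)² = (V_DD − V_GS)/R.
Let x = V_GS − 1.1. Then 90.2 x² + x − 3.5 = 0, giving x = 0.192 V (positive root), so V_GS = 1.29 V.
I_D = (V_DD − V_GS)/R = (4.6 − 1.29) / 39.2 = 0.0844 mA.

I_D = 0.0844 mA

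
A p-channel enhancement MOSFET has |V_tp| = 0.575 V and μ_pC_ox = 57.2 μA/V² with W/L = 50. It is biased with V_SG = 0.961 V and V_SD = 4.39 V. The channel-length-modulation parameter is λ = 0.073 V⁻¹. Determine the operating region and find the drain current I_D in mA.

k_p = μ_pC_ox · (W/L) = 2.86 mA/V².
V_ov = V_SG − |V_tp| = 0.961 − 0.575 = 0.386 V.
Since V_SD = 4.39 V ≥ V_ov = 0.386 V, the device is in saturation.
I_D = ½ k_p V_ov² (1 + λ V_SD) = 0.5 × 2.86 × 0.386² × (1 + 0.073 × 4.39) = 0.281 mA.

Saturation; I_D = 0.281 mA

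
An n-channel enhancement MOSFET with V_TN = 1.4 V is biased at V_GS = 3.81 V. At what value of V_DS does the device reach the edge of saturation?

V_DS,sat = 2.41 V

The boundary between triode and saturation is V_DS = V_GS − V_TN = V_ov.
V_ov = 3.81 − 1.4 = 2.41 V.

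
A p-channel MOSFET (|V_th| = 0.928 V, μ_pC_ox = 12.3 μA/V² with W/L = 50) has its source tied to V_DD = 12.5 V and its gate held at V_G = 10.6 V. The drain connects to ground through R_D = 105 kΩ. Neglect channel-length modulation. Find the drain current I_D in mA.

V_SG = V_DD − V_G = 12.5 − 10.6 = 1.9 V, so V_ov = 1.9 − 0.928 = 0.972 V.
k_p = μ_pC_ox · (W/L) = 0.615 mA/V².
Assume saturation: I_D = ½ k_p V_ov² = 0.5 × 0.615 × 0.972² = 0.291 mA, giving V_SD = V_DD − I_D R_D = 12.5 − 0.291 × 105 = -18 V.
But -18 V < V_ov = 0.972 V, so the device is actually in triode.
In triode I_D = k_p[V_ov V_SD − ½ V_SD²] and I_D = (V_DD − V_SD)/R_D. Equating: 32.3 V_SD² − 63.77 V_SD + 12.5 = 0, giving V_SD = 0.221 V (the root below V_ov).
I_D = (12.5 − 0.221) / 105 = 0.117 mA.

I_D = 0.117 mA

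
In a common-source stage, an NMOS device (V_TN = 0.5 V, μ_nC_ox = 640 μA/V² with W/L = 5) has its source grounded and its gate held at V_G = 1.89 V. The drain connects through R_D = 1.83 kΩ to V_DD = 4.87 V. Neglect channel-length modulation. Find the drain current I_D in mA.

V_GS = V_G = 1.89 V, so V_ov = 1.89 − 0.5 = 1.39 V.
k_n = μ_nC_ox · (W/L) = 3.2 mA/V².
Assume saturation: I_D = ½ k_n V_ov² = 0.5 × 3.2 × 1.39² = 3.09 mA, giving V_DS = V_DD − I_D R_D = 4.87 − 3.09 × 1.83 = -0.787 V.
But -0.787 V < V_ov = 1.39 V, so the device is actually in triode.
In triode I_D = k_n[V_ov V_DS − ½ V_DS²] and I_D = (V_DD − V_DS)/R_D. Equating: 2.93 V_DS² − 9.14 V_DS + 4.87 = 0, giving V_DS = 0.682 V (the root below V_ov).
I_D = (4.87 − 0.682) / 1.83 = 2.29 mA.

I_D = 2.29 mA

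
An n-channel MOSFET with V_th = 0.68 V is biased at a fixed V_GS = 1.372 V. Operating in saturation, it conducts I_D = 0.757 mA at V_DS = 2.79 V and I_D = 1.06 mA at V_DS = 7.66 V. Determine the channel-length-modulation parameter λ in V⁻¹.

With V_GS fixed, I_D ∝ (1 + λ V_DS) in saturation, so I_D2/I_D1 = (1 + λ V_DS2)/(1 + λ V_DS1).
1.06/0.757 = 1.4 = (1 + 7.66 λ)/(1 + 2.79 λ).
Solving: λ (I_D1 V_DS2 − I_D2 V_DS1) = I_D2 − I_D1, so λ = (1.06 − 0.757) / (0.757 × 7.66 − 1.06 × 2.79) = 0.303 / 2.84 = 0.107 V⁻¹.

λ = 0.107 V⁻¹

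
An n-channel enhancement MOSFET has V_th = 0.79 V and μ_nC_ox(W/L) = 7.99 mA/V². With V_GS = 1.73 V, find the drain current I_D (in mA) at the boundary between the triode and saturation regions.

At the boundary V_DS = V_ov = V_GS − V_th = 1.73 − 0.79 = 0.94 V.
I_D = ½ k_n V_ov² = 0.5 × 7.99 × 0.94² = 3.53 mA.

I_D = 3.53 mA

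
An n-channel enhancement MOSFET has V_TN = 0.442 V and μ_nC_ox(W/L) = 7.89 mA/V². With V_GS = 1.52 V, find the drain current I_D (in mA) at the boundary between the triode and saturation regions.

I_D = 4.58 mA

At the boundary V_DS = V_ov = V_GS − V_TN = 1.52 − 0.442 = 1.08 V.
I_D = ½ k_n V_ov² = 0.5 × 7.89 × 1.08² = 4.58 mA.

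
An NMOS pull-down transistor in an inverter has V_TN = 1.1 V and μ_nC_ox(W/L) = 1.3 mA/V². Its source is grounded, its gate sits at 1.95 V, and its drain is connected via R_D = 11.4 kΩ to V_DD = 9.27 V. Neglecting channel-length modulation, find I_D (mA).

V_GS = V_G = 1.95 V, so V_ov = 1.95 − 1.1 = 0.85 V.
Assume saturation: I_D = ½ k_n V_ov² = 0.5 × 1.3 × 0.85² = 0.47 mA, giving V_DS = V_DD − I_D R_D = 9.27 − 0.47 × 11.4 = 3.92 V.
V_DS = 3.92 V ≥ V_ov = 0.85 V, confirming saturation.

I_D = 0.470 mA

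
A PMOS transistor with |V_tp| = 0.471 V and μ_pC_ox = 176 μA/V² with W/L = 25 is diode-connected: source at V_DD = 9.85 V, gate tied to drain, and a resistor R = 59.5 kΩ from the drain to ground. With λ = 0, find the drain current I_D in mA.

With gate tied to drain, V_SG = V_SD ≥ V_SG − |V_tp|, so the device is in saturation.
k_p = μ_pC_ox · (W/L) = 4.4 mA/V².
KCL at the drain: ½ k_p (V_SG − |V_tp|)² = (V_DD − V_SG)/R.
Let x = V_SG − 0.471. Then 131 x² + x − 9.379 = 0, giving x = 0.264 V (positive root), so V_SG = 0.735 V.
I_D = (V_DD − V_SG)/R = (9.85 − 0.735) / 59.5 = 0.153 mA.

I_D = 0.153 mA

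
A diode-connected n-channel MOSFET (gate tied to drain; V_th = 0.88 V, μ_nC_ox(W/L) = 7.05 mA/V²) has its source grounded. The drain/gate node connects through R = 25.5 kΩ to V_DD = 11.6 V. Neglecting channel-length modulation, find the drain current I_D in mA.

I_D = 0.407 mA

With gate tied to drain, V_GS = V_DS ≥ V_GS − V_th, so the device is in saturation.
KCL at the drain: ½ k_n (V_GS − V_th)² = (V_DD − V_GS)/R.
Let x = V_GS − 0.88. Then 89.9 x² + x − 10.72 = 0, giving x = 0.34 V (positive root), so V_GS = 1.22 V.
I_D = (V_DD − V_GS)/R = (11.6 − 1.22) / 25.5 = 0.407 mA.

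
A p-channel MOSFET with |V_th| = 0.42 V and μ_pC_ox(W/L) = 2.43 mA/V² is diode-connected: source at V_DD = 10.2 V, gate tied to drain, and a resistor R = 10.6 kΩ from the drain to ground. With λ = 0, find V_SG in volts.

V_SG = 1.25 V

With gate tied to drain, V_SG = V_SD ≥ V_SG − |V_th|, so the device is in saturation.
KCL at the drain: ½ k_p (V_SG − |V_th|)² = (V_DD − V_SG)/R.
Let x = V_SG − 0.42. Then 12.9 x² + x − 9.78 = 0, giving x = 0.833 V (positive root), so V_SG = 1.25 V.
I_D = (V_DD − V_SG)/R = (10.2 − 1.25) / 10.6 = 0.844 mA.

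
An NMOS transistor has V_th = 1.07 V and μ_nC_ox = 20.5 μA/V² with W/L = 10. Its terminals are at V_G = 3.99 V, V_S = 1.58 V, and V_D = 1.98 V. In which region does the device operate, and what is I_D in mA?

Triode; I_D = 0.0935 mA

V_GS = V_G − V_S = 3.99 − 1.58 = 2.41 V; V_DS = V_D − V_S = 1.98 − 1.58 = 0.4 V.
k_n = μ_nC_ox · (W/L) = 0.205 mA/V².
V_ov = V_GS − V_th = 2.41 − 1.07 = 1.34 V.
Since V_DS = 0.4 V < V_ov = 1.34 V, the device is in the triode region.
I_D = k_n [V_ov · V_DS − ½ V_DS²] = 0.205 × [1.34 × 0.4 − 0.5 × 0.4²] = 0.0935 mA.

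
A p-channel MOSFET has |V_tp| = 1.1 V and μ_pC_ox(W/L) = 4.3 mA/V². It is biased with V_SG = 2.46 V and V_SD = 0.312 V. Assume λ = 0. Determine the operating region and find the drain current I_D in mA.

V_ov = V_SG − |V_tp| = 2.46 − 1.1 = 1.36 V.
Since V_SD = 0.312 V < V_ov = 1.36 V, the device is in the triode region.
I_D = k_p [V_ov · V_SD − ½ V_SD²] = 4.3 × [1.36 × 0.312 − 0.5 × 0.312²] = 1.62 mA.

Triode; I_D = 1.62 mA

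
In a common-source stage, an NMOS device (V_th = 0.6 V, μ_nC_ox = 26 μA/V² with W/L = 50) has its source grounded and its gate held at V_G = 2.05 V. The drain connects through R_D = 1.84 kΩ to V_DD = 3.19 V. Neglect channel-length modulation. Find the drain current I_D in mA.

I_D = 1.21 mA

V_GS = V_G = 2.05 V, so V_ov = 2.05 − 0.6 = 1.45 V.
k_n = μ_nC_ox · (W/L) = 1.3 mA/V².
Assume saturation: I_D = ½ k_n V_ov² = 0.5 × 1.3 × 1.45² = 1.37 mA, giving V_DS = V_DD − I_D R_D = 3.19 − 1.37 × 1.84 = 0.675 V.
But 0.675 V < V_ov = 1.45 V, so the device is actually in triode.
In triode I_D = k_n[V_ov V_DS − ½ V_DS²] and I_D = (V_DD − V_DS)/R_D. Equating: 1.2 V_DS² − 4.468 V_DS + 3.19 = 0, giving V_DS = 0.961 V (the root below V_ov).
I_D = (3.19 − 0.961) / 1.84 = 1.21 mA.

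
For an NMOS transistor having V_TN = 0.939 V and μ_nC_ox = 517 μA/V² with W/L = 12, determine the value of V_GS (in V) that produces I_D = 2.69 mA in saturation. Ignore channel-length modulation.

k_n = μ_nC_ox · (W/L) = 6.204 mA/V².
In saturation I_D = ½ k_n (V_GS − V_TN)², so V_GS − V_TN = √(2 I_D / k_n) = √(2 × 2.69 / 6.204) = 0.931 V.
V_GS = 0.939 + 0.931 = 1.87 V.

V_GS = 1.87 V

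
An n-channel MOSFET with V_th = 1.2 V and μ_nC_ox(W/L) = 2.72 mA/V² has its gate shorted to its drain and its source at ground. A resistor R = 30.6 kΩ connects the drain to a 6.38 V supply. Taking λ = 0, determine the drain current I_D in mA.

With gate tied to drain, V_GS = V_DS ≥ V_GS − V_th, so the device is in saturation.
KCL at the drain: ½ k_n (V_GS − V_th)² = (V_DD − V_GS)/R.
Let x = V_GS − 1.2. Then 41.6 x² + x − 5.18 = 0, giving x = 0.341 V (positive root), so V_GS = 1.54 V.
I_D = (V_DD − V_GS)/R = (6.38 − 1.54) / 30.6 = 0.158 mA.

I_D = 0.158 mA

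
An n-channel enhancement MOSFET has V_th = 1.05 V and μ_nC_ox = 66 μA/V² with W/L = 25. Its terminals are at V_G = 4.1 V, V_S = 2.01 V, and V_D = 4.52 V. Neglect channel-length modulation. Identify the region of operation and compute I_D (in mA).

Saturation; I_D = 0.892 mA

V_GS = V_G − V_S = 4.1 − 2.01 = 2.09 V; V_DS = V_D − V_S = 4.52 − 2.01 = 2.51 V.
k_n = μ_nC_ox · (W/L) = 1.65 mA/V².
V_ov = V_GS − V_th = 2.09 − 1.05 = 1.04 V.
Since V_DS = 2.51 V ≥ V_ov = 1.04 V, the device is in saturation.
I_D = ½ k_n V_ov² = 0.5 × 1.65 × 1.04² = 0.892 mA.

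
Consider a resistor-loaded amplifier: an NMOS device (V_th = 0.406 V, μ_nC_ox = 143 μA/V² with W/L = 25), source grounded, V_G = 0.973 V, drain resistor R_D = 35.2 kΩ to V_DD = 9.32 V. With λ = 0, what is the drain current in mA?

V_GS = V_G = 0.973 V, so V_ov = 0.973 − 0.406 = 0.567 V.
k_n = μ_nC_ox · (W/L) = 3.575 mA/V².
Assume saturation: I_D = ½ k_n V_ov² = 0.5 × 3.575 × 0.567² = 0.575 mA, giving V_DS = V_DD − I_D R_D = 9.32 − 0.575 × 35.2 = -10.9 V.
But -10.9 V < V_ov = 0.567 V, so the device is actually in triode.
In triode I_D = k_n[V_ov V_DS − ½ V_DS²] and I_D = (V_DD − V_DS)/R_D. Equating: 62.9 V_DS² − 72.35 V_DS + 9.32 = 0, giving V_DS = 0.148 V (the root below V_ov).
I_D = (9.32 − 0.148) / 35.2 = 0.261 mA.

I_D = 0.261 mA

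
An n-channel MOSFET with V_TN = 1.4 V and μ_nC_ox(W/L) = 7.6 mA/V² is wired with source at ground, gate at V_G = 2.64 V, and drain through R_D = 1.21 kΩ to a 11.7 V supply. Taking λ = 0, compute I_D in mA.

V_GS = V_G = 2.64 V, so V_ov = 2.64 − 1.4 = 1.24 V.
Assume saturation: I_D = ½ k_n V_ov² = 0.5 × 7.6 × 1.24² = 5.84 mA, giving V_DS = V_DD − I_D R_D = 11.7 − 5.84 × 1.21 = 4.63 V.
V_DS = 4.63 V ≥ V_ov = 1.24 V, confirming saturation.

I_D = 5.84 mA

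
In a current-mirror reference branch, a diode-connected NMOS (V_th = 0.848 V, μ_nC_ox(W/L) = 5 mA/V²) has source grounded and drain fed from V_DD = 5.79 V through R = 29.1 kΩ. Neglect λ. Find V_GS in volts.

With gate tied to drain, V_GS = V_DS ≥ V_GS − V_th, so the device is in saturation.
KCL at the drain: ½ k_n (V_GS − V_th)² = (V_DD − V_GS)/R.
Let x = V_GS − 0.848. Then 72.8 x² + x − 4.942 = 0, giving x = 0.254 V (positive root), so V_GS = 1.1 V.
I_D = (V_DD − V_GS)/R = (5.79 − 1.1) / 29.1 = 0.161 mA.

V_GS = 1.10 V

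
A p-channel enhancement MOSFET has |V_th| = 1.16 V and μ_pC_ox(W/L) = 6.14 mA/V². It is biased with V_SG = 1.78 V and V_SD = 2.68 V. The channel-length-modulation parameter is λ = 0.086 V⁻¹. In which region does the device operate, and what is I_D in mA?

Saturation; I_D = 1.45 mA

V_ov = V_SG − |V_th| = 1.78 − 1.16 = 0.62 V.
Since V_SD = 2.68 V ≥ V_ov = 0.62 V, the device is in saturation.
I_D = ½ k_p V_ov² (1 + λ V_SD) = 0.5 × 6.14 × 0.62² × (1 + 0.086 × 2.68) = 1.45 mA.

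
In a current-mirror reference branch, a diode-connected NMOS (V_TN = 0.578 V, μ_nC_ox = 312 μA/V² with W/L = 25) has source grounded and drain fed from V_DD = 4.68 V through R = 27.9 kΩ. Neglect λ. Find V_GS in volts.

V_GS = 0.768 V

With gate tied to drain, V_GS = V_DS ≥ V_GS − V_TN, so the device is in saturation.
k_n = μ_nC_ox · (W/L) = 7.8 mA/V².
KCL at the drain: ½ k_n (V_GS − V_TN)² = (V_DD − V_GS)/R.
Let x = V_GS − 0.578. Then 109 x² + x − 4.102 = 0, giving x = 0.19 V (positive root), so V_GS = 0.768 V.
I_D = (V_DD − V_GS)/R = (4.68 − 0.768) / 27.9 = 0.14 mA.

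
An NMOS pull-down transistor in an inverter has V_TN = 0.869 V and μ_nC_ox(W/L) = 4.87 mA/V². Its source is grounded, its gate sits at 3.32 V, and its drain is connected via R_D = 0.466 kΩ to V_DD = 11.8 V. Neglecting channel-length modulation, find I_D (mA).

I_D = 14.6 mA

V_GS = V_G = 3.32 V, so V_ov = 3.32 − 0.869 = 2.45 V.
Assume saturation: I_D = ½ k_n V_ov² = 0.5 × 4.87 × 2.45² = 14.6 mA, giving V_DS = V_DD − I_D R_D = 11.8 − 14.6 × 0.466 = 4.98 V.
V_DS = 4.98 V ≥ V_ov = 2.45 V, confirming saturation.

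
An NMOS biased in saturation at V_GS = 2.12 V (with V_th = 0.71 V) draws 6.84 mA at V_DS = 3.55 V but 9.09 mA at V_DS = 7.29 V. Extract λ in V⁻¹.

With V_GS fixed, I_D ∝ (1 + λ V_DS) in saturation, so I_D2/I_D1 = (1 + λ V_DS2)/(1 + λ V_DS1).
9.09/6.84 = 1.329 = (1 + 7.29 λ)/(1 + 3.55 λ).
Solving: λ (I_D1 V_DS2 − I_D2 V_DS1) = I_D2 − I_D1, so λ = (9.09 − 6.84) / (6.84 × 7.29 − 9.09 × 3.55) = 2.25 / 17.6 = 0.128 V⁻¹.

λ = 0.128 V⁻¹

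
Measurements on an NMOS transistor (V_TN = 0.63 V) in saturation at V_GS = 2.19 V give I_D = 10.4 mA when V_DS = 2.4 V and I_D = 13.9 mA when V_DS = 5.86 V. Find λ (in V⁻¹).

With V_GS fixed, I_D ∝ (1 + λ V_DS) in saturation, so I_D2/I_D1 = (1 + λ V_DS2)/(1 + λ V_DS1).
13.9/10.4 = 1.337 = (1 + 5.86 λ)/(1 + 2.4 λ).
Solving: λ (I_D1 V_DS2 − I_D2 V_DS1) = I_D2 − I_D1, so λ = (13.9 − 10.4) / (10.4 × 5.86 − 13.9 × 2.4) = 3.5 / 27.6 = 0.127 V⁻¹.

λ = 0.127 V⁻¹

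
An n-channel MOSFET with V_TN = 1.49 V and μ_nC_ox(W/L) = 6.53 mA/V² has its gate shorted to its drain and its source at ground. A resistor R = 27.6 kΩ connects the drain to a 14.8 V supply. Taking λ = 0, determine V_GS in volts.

V_GS = 1.87 V

With gate tied to drain, V_GS = V_DS ≥ V_GS − V_TN, so the device is in saturation.
KCL at the drain: ½ k_n (V_GS − V_TN)² = (V_DD − V_GS)/R.
Let x = V_GS − 1.49. Then 90.1 x² + x − 13.31 = 0, giving x = 0.379 V (positive root), so V_GS = 1.87 V.
I_D = (V_DD − V_GS)/R = (14.8 − 1.87) / 27.6 = 0.469 mA.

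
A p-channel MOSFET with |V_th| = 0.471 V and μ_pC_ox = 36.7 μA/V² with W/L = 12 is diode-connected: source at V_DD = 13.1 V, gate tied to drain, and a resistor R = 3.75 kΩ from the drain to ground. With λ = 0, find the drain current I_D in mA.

With gate tied to drain, V_SG = V_SD ≥ V_SG − |V_th|, so the device is in saturation.
k_p = μ_pC_ox · (W/L) = 0.4404 mA/V².
KCL at the drain: ½ k_p (V_SG − |V_th|)² = (V_DD − V_SG)/R.
Let x = V_SG − 0.471. Then 0.826 x² + x − 12.63 = 0, giving x = 3.35 V (positive root), so V_SG = 3.82 V.
I_D = (V_DD − V_SG)/R = (13.1 − 3.82) / 3.75 = 2.47 mA.

I_D = 2.47 mA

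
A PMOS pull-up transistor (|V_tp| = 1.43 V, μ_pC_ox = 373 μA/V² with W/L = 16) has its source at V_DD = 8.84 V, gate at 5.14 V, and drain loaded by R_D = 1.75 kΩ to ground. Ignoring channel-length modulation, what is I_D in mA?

I_D = 4.83 mA

V_SG = V_DD − V_G = 8.84 − 5.14 = 3.7 V, so V_ov = 3.7 − 1.43 = 2.27 V.
k_p = μ_pC_ox · (W/L) = 5.968 mA/V².
Assume saturation: I_D = ½ k_p V_ov² = 0.5 × 5.968 × 2.27² = 15.4 mA, giving V_SD = V_DD − I_D R_D = 8.84 − 15.4 × 1.75 = -18.1 V.
But -18.1 V < V_ov = 2.27 V, so the device is actually in triode.
In triode I_D = k_p[V_ov V_SD − ½ V_SD²] and I_D = (V_DD − V_SD)/R_D. Equating: 5.22 V_SD² − 24.71 V_SD + 8.84 = 0, giving V_SD = 0.39 V (the root below V_ov).
I_D = (8.84 − 0.39) / 1.75 = 4.83 mA.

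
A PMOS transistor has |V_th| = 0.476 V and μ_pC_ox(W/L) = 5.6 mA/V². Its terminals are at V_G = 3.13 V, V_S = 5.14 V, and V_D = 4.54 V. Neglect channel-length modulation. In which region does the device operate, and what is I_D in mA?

V_SG = V_S − V_G = 5.14 − 3.13 = 2.01 V; V_SD = V_S − V_D = 5.14 − 4.54 = 0.6 V.
V_ov = V_SG − |V_th| = 2.01 − 0.476 = 1.53 V.
Since V_SD = 0.6 V < V_ov = 1.53 V, the device is in the triode region.
I_D = k_p [V_ov · V_SD − ½ V_SD²] = 5.6 × [1.53 × 0.6 − 0.5 × 0.6²] = 4.15 mA.

Triode; I_D = 4.15 mA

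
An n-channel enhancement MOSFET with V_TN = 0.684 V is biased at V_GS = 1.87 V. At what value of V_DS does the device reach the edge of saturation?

V_DS,sat = 1.19 V

The boundary between triode and saturation is V_DS = V_GS − V_TN = V_ov.
V_ov = 1.87 − 0.684 = 1.19 V.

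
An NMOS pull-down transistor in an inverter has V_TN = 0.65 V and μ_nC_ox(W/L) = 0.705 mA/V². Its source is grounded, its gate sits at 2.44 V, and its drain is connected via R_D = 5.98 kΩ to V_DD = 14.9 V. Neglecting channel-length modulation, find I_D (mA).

I_D = 1.13 mA

V_GS = V_G = 2.44 V, so V_ov = 2.44 − 0.65 = 1.79 V.
Assume saturation: I_D = ½ k_n V_ov² = 0.5 × 0.705 × 1.79² = 1.13 mA, giving V_DS = V_DD − I_D R_D = 14.9 − 1.13 × 5.98 = 8.15 V.
V_DS = 8.15 V ≥ V_ov = 1.79 V, confirming saturation.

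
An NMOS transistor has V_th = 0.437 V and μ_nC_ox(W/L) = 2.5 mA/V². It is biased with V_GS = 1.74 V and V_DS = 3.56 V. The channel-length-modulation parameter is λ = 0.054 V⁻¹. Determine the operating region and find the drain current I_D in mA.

Saturation; I_D = 2.53 mA

V_ov = V_GS − V_th = 1.74 − 0.437 = 1.3 V.
Since V_DS = 3.56 V ≥ V_ov = 1.3 V, the device is in saturation.
I_D = ½ k_n V_ov² (1 + λ V_DS) = 0.5 × 2.5 × 1.3² × (1 + 0.054 × 3.56) = 2.53 mA.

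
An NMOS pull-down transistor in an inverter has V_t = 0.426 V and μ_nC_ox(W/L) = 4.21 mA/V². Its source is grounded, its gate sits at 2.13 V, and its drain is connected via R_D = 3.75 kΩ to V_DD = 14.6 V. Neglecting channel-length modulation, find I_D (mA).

I_D = 3.72 mA

V_GS = V_G = 2.13 V, so V_ov = 2.13 − 0.426 = 1.7 V.
Assume saturation: I_D = ½ k_n V_ov² = 0.5 × 4.21 × 1.7² = 6.11 mA, giving V_DS = V_DD − I_D R_D = 14.6 − 6.11 × 3.75 = -8.32 V.
But -8.32 V < V_ov = 1.7 V, so the device is actually in triode.
In triode I_D = k_n[V_ov V_DS − ½ V_DS²] and I_D = (V_DD − V_DS)/R_D. Equating: 7.89 V_DS² − 27.9 V_DS + 14.6 = 0, giving V_DS = 0.639 V (the root below V_ov).
I_D = (14.6 − 0.639) / 3.75 = 3.72 mA.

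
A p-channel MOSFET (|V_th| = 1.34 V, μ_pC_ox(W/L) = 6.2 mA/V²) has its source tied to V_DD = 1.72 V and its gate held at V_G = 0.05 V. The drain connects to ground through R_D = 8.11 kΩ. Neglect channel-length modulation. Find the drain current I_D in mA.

V_SG = V_DD − V_G = 1.72 − 0.05 = 1.67 V, so V_ov = 1.67 − 1.34 = 0.33 V.
Assume saturation: I_D = ½ k_p V_ov² = 0.5 × 6.2 × 0.33² = 0.338 mA, giving V_SD = V_DD − I_D R_D = 1.72 − 0.338 × 8.11 = -1.02 V.
But -1.02 V < V_ov = 0.33 V, so the device is actually in triode.
In triode I_D = k_p[V_ov V_SD − ½ V_SD²] and I_D = (V_DD − V_SD)/R_D. Equating: 25.1 V_SD² − 17.59 V_SD + 1.72 = 0, giving V_SD = 0.117 V (the root below V_ov).
I_D = (1.72 − 0.117) / 8.11 = 0.198 mA.

I_D = 0.198 mA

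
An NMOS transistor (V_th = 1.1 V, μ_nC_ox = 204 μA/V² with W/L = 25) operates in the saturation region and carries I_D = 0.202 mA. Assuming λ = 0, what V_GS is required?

k_n = μ_nC_ox · (W/L) = 5.1 mA/V².
In saturation I_D = ½ k_n (V_GS − V_th)², so V_GS − V_th = √(2 I_D / k_n) = √(2 × 0.202 / 5.1) = 0.281 V.
V_GS = 1.1 + 0.281 = 1.38 V.

V_GS = 1.38 V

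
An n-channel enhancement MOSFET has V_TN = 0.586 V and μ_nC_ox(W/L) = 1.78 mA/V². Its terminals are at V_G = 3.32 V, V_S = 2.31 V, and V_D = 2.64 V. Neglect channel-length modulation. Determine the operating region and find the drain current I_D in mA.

Triode; I_D = 0.152 mA

V_GS = V_G − V_S = 3.32 − 2.31 = 1.01 V; V_DS = V_D − V_S = 2.64 − 2.31 = 0.33 V.
V_ov = V_GS − V_TN = 1.01 − 0.586 = 0.424 V.
Since V_DS = 0.33 V < V_ov = 0.424 V, the device is in the triode region.
I_D = k_n [V_ov · V_DS − ½ V_DS²] = 1.78 × [0.424 × 0.33 − 0.5 × 0.33²] = 0.152 mA.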